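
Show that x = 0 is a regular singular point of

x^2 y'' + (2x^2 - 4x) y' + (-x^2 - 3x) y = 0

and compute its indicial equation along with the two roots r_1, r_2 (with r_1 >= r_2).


Divide by x^2 to reach normal form y'' + P_1(x) y' + P_2(x) y = 0 with P_1(x) = 2 - 4/x and P_2(x) = -1 - 3/x.
x = 0 is a singular point because the y'-coefficient 2 - 4/x has a pole at x = 0 and the y-coefficient -1 - 3/x has a pole at x = 0.
It is a regular singular point because x P_1(x) = p(x) = 2x - 4 and x^2 P_2(x) = q(x) = -x^2 - 3x are polynomials, hence analytic at x = 0.
p(0) = -4,  q(0) = 0.
Indicial equation: r(r-1) + p(0) r + q(0) = 0, i.e. r^2 + (p(0) - 1) r + q(0) = 0, i.e. r^2 - 5 r = 0.
Discriminant: (-5)^2 - 4(0) = 25, so r = (5 ± 5)/2.
Solving: r_1 = 5, r_2 = 0.

indicial: r^2 - 5 r = 0; roots r_1 = 5, r_2 = 0


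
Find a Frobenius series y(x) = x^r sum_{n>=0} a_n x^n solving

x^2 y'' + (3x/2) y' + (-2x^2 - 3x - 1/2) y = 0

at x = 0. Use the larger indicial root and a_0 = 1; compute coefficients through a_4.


Write in Frobenius form y'' + (p(x)/x) y' + (q(x)/x^2) y = 0:
  p(x) = 3/2,  q(x) = -2x^2 - 3x - 1/2.
Indicial equation: r(r-1) + (3/2) r + (-1/2) = 0 -> roots r_1 = 1/2, r_2 = -1.
Take r = r_1 = 1/2. Let y(x) = x^r sum_{n>=0} a_n x^n with a_0 = 1.
Substitute y = x^r sum a_n x^n and match x^{r+n}. The recurrence is
  D(n) a_n - 3 a_{n-1} - 2 a_{n-2} = 0,  where D(n) = (r+n)(r+n-1) + (3/2)(r+n) + (-1/2).
  a_n = [3 a_{n-1} + 2 a_{n-2}] / D(n).
Since the indicial polynomial factors as (r - r_1)(r - r_2), D(n) = (r_1 + n - r_1)(r_1 + n - r_2) = n(n + 3/2).
Evaluating step by step (a_0 = 1):
  n = 1: D(1) = 1(1 + 3/2) = 5/2; numerator = 3(1) = 3; a_1 = (3)/(5/2) = 6/5
  n = 2: D(2) = 2(2 + 3/2) = 7; numerator = 3(6/5) + 2(1) = 28/5; a_2 = (28/5)/(7) = 4/5
  n = 3: D(3) = 3(3 + 3/2) = 27/2; numerator = 3(4/5) + 2(6/5) = 24/5; a_3 = (24/5)/(27/2) = 16/45
  n = 4: D(4) = 4(4 + 3/2) = 22; numerator = 3(16/45) + 2(4/5) = 8/3; a_4 = (8/3)/(22) = 4/33

r = 1/2; a_0 = 1; a_1 = 6/5; a_2 = 4/5; a_3 = 16/45; a_4 = 4/33


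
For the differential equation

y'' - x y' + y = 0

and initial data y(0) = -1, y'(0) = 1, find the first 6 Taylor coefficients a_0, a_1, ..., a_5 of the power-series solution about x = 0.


Ansatz: y(x) = sum_{n>=0} a_n x^n, so y'(x) = sum_{n>=1} n a_n x^(n-1) and y''(x) = sum_{n>=2} n(n-1) a_n x^(n-2).
Substitute into P(x) y'' + Q(x) y' + R(x) y = 0 with P(x) = 1, Q(x) = -x, R(x) = 1, and match powers of x.
Initial conditions: a_0 = -1, a_1 = 1.
Setting the coefficient of each power of x to zero and solving order by order (substituting the coefficients already found):
  x^0: 2 a_2 + a_0 = 0  ->  2 a_2 = -a_0 = 1  ->  a_2 = 1/2
  x^1: 6 a_3 = 0  ->  a_3 = 0
  x^2: 12 a_4 - a_2 = 0  ->  12 a_4 = a_2 = 1/2  ->  a_4 = 1/24
  x^3: 20 a_5 - 2 a_3 = 0  ->  20 a_5 = 2 a_3 = 0  ->  a_5 = 0
Truncated series: y(x) = -1 + x + (1/2) x^2 + (1/24) x^4 + O(x^6).

a_0 = -1; a_1 = 1; a_2 = 1/2; a_3 = 0; a_4 = 1/24; a_5 = 0


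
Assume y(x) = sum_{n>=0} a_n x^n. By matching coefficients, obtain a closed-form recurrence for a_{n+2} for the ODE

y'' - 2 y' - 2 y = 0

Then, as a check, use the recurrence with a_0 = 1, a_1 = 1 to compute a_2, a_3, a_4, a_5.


Substitute y = sum_n a_n x^n.
y''(x) has coefficient (n+2)(n+1) a_{n+2} at x^n;
-2 y'(x) has coefficient -2 (n+1) a_{n+1} at x^n;
-2 y(x) has coefficient -2 a_n at x^n.
Matching x^n: (n+2)(n+1) a_{n+2} - 2 (n+1) a_{n+1} - 2 a_n = 0.
Thus a_{n+2} = [2 (n+1) a_{n+1} + 2 a_n] / ((n+1)(n+2)).

Check with a_0 = 1, a_1 = 1 (apply the recurrence for n = 0, 1, 2, 3): a_0 = 1, a_1 = 1, a_2 = 2, a_3 = 5/3, a_4 = 7/6, a_5 = 19/30.

a_(n+2) = [2 (n+1) a_(n+1) + 2 a_n] / ((n+1)(n+2)); check: a_0 = 1, a_1 = 1, a_2 = 2, a_3 = 5/3, a_4 = 7/6, a_5 = 19/30


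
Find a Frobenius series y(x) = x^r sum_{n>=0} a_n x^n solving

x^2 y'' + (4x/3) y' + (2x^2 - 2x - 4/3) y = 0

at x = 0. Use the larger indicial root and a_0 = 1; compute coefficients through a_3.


Write in Frobenius form y'' + (p(x)/x) y' + (q(x)/x^2) y = 0:
  p(x) = 4/3,  q(x) = 2x^2 - 2x - 4/3.
Indicial equation: r(r-1) + (4/3) r + (-4/3) = 0 -> roots r_1 = 1, r_2 = -4/3.
Take r = r_1 = 1. Let y(x) = x^r sum_{n>=0} a_n x^n with a_0 = 1.
Substitute y = x^r sum a_n x^n and match x^{r+n}. The recurrence is
  D(n) a_n - 2 a_{n-1} + 2 a_{n-2} = 0,  where D(n) = (r+n)(r+n-1) + (4/3)(r+n) + (-4/3).
  a_n = [2 a_{n-1} - 2 a_{n-2}] / D(n).
Since the indicial polynomial factors as (r - r_1)(r - r_2), D(n) = (r_1 + n - r_1)(r_1 + n - r_2) = n(n + 7/3).
Evaluating step by step (a_0 = 1):
  n = 1: D(1) = 1(1 + 7/3) = 10/3; numerator = 2(1) = 2; a_1 = (2)/(10/3) = 3/5
  n = 2: D(2) = 2(2 + 7/3) = 26/3; numerator = 2(3/5) - 2(1) = -4/5; a_2 = (-4/5)/(26/3) = -6/65
  n = 3: D(3) = 3(3 + 7/3) = 16; numerator = 2(-6/65) - 2(3/5) = -18/13; a_3 = (-18/13)/(16) = -9/104

r = 1; a_0 = 1; a_1 = 3/5; a_2 = -6/65; a_3 = -9/104


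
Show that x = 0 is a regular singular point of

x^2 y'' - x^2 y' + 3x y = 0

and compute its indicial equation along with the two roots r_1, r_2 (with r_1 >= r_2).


Divide by x^2 to reach normal form y'' + P_1(x) y' + P_2(x) y = 0 with P_1(x) = -1 and P_2(x) = 3/x.
x = 0 is a singular point because the y-coefficient 3/x has a pole at x = 0.
It is a regular singular point because x P_1(x) = p(x) = -x and x^2 P_2(x) = q(x) = 3x are polynomials, hence analytic at x = 0.
p(0) = 0,  q(0) = 0.
Indicial equation: r(r-1) + p(0) r + q(0) = 0, i.e. r^2 + (p(0) - 1) r + q(0) = 0, i.e. r^2 - 1 r = 0.
Discriminant: (-1)^2 - 4(0) = 1, so r = (1 ± 1)/2.
Solving: r_1 = 1, r_2 = 0.

indicial: r^2 - 1 r = 0; roots r_1 = 1, r_2 = 0


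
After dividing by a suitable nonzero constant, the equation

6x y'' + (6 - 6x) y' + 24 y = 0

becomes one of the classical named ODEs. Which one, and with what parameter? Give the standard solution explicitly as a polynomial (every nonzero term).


All three coefficients share the factor 6; dividing through by 6 gives  x y'' + (1 - x) y' + 4 y = 0.
This matches the Laguerre equation x y'' + (1 - x) y' + n y = 0 with n = 4; the polynomial solution is L_4(x).
With y = sum_k a_k x^k, matching x^k gives (k+1)k a_{k+1} + (k+1) a_{k+1} - k a_k + n a_k = 0, i.e. (k+1)^2 a_{k+1} = (k - n) a_k = (k - 4) a_k. The right side vanishes at k = 4, so the series terminates at degree 4.
Standard normalization L_n(0) = 1 gives a_0 = 1. Work upward with a_{k+1} = (k - 4) a_k / (k+1)^2:
  a_1 = (0 - 4)(1) / 1^2 = -4/1 = -4
  a_2 = (1 - 4)(-4) / 2^2 = 12/4 = 3
  a_3 = (2 - 4)(3) / 3^2 = -6/9 = -2/3
  a_4 = (3 - 4)(-2/3) / 4^2 = (2/3)/16 = 1/24
Hence L_4(x) = x^4/24 - 2 x^3/3 + 3 x^2 - 4 x + 1.

L_4(x); series = x^4/24 - 2 x^3/3 + 3 x^2 - 4 x + 1


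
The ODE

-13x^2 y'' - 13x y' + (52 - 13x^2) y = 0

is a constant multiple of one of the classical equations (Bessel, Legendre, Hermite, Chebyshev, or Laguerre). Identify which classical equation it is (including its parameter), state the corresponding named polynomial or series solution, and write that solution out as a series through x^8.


All three coefficients share the factor -13; dividing through by -13 gives  x^2 y'' + x y' + (x^2 - 4) y = 0.
This matches the Bessel equation x^2 y'' + x y' + (x^2 - nu^2) y = 0 with nu^2 = 4, so nu = 2; the solution bounded at x = 0 is J_2(x).
Frobenius at x = 0: indicial roots ±nu; for r = nu the recurrence k(k + 2nu) c_k = -c_{k-2} gives the standard series J_nu(x) = sum_{k>=0} (-1)^k / (k! (k+nu)!) (x/2)^(2k+nu). Evaluate the first 4 terms:
  k = 0: (-1)^0 / (0! * 2! * 2^2) x^2 = 1/(1*2*4) x^2 = (1/8) x^2
  k = 1: (-1)^1 / (1! * 3! * 2^4) x^4 = -1/(1*6*16) x^4 = (-1/96) x^4
  k = 2: (-1)^2 / (2! * 4! * 2^6) x^6 = 1/(2*24*64) x^6 = (1/3072) x^6
  k = 3: (-1)^3 / (3! * 5! * 2^8) x^8 = -1/(6*120*256) x^8 = (-1/184320) x^8
Hence J_2(x) = -x^8/184320 + x^6/3072 - x^4/96 + x^2/8 + ....

J_2(x); series = -x^8/184320 + x^6/3072 - x^4/96 + x^2/8


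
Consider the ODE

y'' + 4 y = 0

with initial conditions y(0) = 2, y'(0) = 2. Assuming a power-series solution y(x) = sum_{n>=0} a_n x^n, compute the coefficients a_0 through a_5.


Ansatz: y(x) = sum_{n>=0} a_n x^n, so y'(x) = sum_{n>=1} n a_n x^(n-1) and y''(x) = sum_{n>=2} n(n-1) a_n x^(n-2).
Substitute into P(x) y'' + Q(x) y' + R(x) y = 0 with P(x) = 1, Q(x) = 0, R(x) = 4, and match powers of x.
Initial conditions: a_0 = 2, a_1 = 2.
Setting the coefficient of each power of x to zero and solving order by order (substituting the coefficients already found):
  x^0: 2 a_2 + 4 a_0 = 0  ->  2 a_2 = -4 a_0 = -8  ->  a_2 = -4
  x^1: 6 a_3 + 4 a_1 = 0  ->  6 a_3 = -4 a_1 = -8  ->  a_3 = -4/3
  x^2: 12 a_4 + 4 a_2 = 0  ->  12 a_4 = -4 a_2 = 16  ->  a_4 = 4/3
  x^3: 20 a_5 + 4 a_3 = 0  ->  20 a_5 = -4 a_3 = 16/3  ->  a_5 = 4/15
Truncated series: y(x) = 2 + 2 x - 4 x^2 - (4/3) x^3 + (4/3) x^4 + (4/15) x^5 + O(x^6).

a_0 = 2; a_1 = 2; a_2 = -4; a_3 = -4/3; a_4 = 4/3; a_5 = 4/15


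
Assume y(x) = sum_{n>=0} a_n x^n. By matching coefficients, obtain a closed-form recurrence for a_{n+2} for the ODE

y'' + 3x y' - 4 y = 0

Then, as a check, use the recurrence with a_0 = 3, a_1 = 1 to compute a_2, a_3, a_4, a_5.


Substitute y = sum_n a_n x^n.
y''(x) has coefficient (n+2)(n+1) a_{n+2} at x^n;
3 x y'(x) has coefficient 3 n a_n at x^n (shift);
-4 y(x) has coefficient -4 a_n at x^n.
Matching x^n: (n+2)(n+1) a_{n+2} + (3n - 4) a_n = 0.
Thus a_{n+2} = (-3n + 4) / ((n+1)(n+2)) * a_n.

Check with a_0 = 3, a_1 = 1 (apply the recurrence for n = 0, 1, 2, 3): a_0 = 3, a_1 = 1, a_2 = 6, a_3 = 1/6, a_4 = -1, a_5 = -1/24.

a_(n+2) = (-3n + 4) / ((n+1)(n+2)) * a_n; check: a_0 = 3, a_1 = 1, a_2 = 6, a_3 = 1/6, a_4 = -1, a_5 = -1/24


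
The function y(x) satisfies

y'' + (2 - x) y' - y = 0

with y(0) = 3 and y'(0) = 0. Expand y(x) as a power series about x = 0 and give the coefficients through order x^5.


Ansatz: y(x) = sum_{n>=0} a_n x^n, so y'(x) = sum_{n>=1} n a_n x^(n-1) and y''(x) = sum_{n>=2} n(n-1) a_n x^(n-2).
Substitute into P(x) y'' + Q(x) y' + R(x) y = 0 with P(x) = 1, Q(x) = 2 - x, R(x) = -1, and match powers of x.
Initial conditions: a_0 = 3, a_1 = 0.
Setting the coefficient of each power of x to zero and solving order by order (substituting the coefficients already found):
  x^0: 2 a_2 + 2 a_1 - a_0 = 0  ->  2 a_2 = -2 a_1 + a_0 = 3  ->  a_2 = 3/2
  x^1: 6 a_3 + 4 a_2 - 2 a_1 = 0  ->  6 a_3 = -4 a_2 + 2 a_1 = -6  ->  a_3 = -1
  x^2: 12 a_4 + 6 a_3 - 3 a_2 = 0  ->  12 a_4 = -6 a_3 + 3 a_2 = 21/2  ->  a_4 = 7/8
  x^3: 20 a_5 + 8 a_4 - 4 a_3 = 0  ->  20 a_5 = -8 a_4 + 4 a_3 = -11  ->  a_5 = -11/20
Truncated series: y(x) = 3 + (3/2) x^2 - x^3 + (7/8) x^4 - (11/20) x^5 + O(x^6).

a_0 = 3; a_1 = 0; a_2 = 3/2; a_3 = -1; a_4 = 7/8; a_5 = -11/20


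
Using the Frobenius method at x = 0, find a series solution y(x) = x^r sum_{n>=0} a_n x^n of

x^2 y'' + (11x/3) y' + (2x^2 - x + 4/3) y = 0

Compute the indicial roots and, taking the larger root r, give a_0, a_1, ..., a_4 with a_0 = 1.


Write in Frobenius form y'' + (p(x)/x) y' + (q(x)/x^2) y = 0:
  p(x) = 11/3,  q(x) = 2x^2 - x + 4/3.
Indicial equation: r(r-1) + (11/3) r + (4/3) = 0 -> roots r_1 = -2/3, r_2 = -2.
Take r = r_1 = -2/3. Let y(x) = x^r sum_{n>=0} a_n x^n with a_0 = 1.
Substitute y = x^r sum a_n x^n and match x^{r+n}. The recurrence is
  D(n) a_n - 1 a_{n-1} + 2 a_{n-2} = 0,  where D(n) = (r+n)(r+n-1) + (11/3)(r+n) + (4/3).
  a_n = [1 a_{n-1} - 2 a_{n-2}] / D(n).
Since the indicial polynomial factors as (r - r_1)(r - r_2), D(n) = (r_1 + n - r_1)(r_1 + n - r_2) = n(n + 4/3).
Evaluating step by step (a_0 = 1):
  n = 1: D(1) = 1(1 + 4/3) = 7/3; numerator = 1(1) = 1; a_1 = (1)/(7/3) = 3/7
  n = 2: D(2) = 2(2 + 4/3) = 20/3; numerator = 1(3/7) - 2(1) = -11/7; a_2 = (-11/7)/(20/3) = -33/140
  n = 3: D(3) = 3(3 + 4/3) = 13; numerator = 1(-33/140) - 2(3/7) = -153/140; a_3 = (-153/140)/(13) = -153/1820
  n = 4: D(4) = 4(4 + 4/3) = 64/3; numerator = 1(-153/1820) - 2(-33/140) = 141/364; a_4 = (141/364)/(64/3) = 423/23296

r = -2/3; a_0 = 1; a_1 = 3/7; a_2 = -33/140; a_3 = -153/1820; a_4 = 423/23296


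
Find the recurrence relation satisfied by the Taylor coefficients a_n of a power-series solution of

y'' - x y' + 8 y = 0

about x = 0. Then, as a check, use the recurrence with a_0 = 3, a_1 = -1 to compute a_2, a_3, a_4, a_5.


Substitute y = sum_n a_n x^n.
y''(x) has coefficient (n+2)(n+1) a_{n+2} at x^n;
-x y'(x) has coefficient -n a_n at x^n (shift);
8 y(x) has coefficient 8 a_n at x^n.
Matching x^n: (n+2)(n+1) a_{n+2} + (-n + 8) a_n = 0.
Thus a_{n+2} = (n - 8) / ((n+1)(n+2)) * a_n.

Check with a_0 = 3, a_1 = -1 (apply the recurrence for n = 0, 1, 2, 3): a_0 = 3, a_1 = -1, a_2 = -12, a_3 = 7/6, a_4 = 6, a_5 = -7/24.

a_(n+2) = (n - 8) / ((n+1)(n+2)) * a_n; check: a_0 = 3, a_1 = -1, a_2 = -12, a_3 = 7/6, a_4 = 6, a_5 = -7/24


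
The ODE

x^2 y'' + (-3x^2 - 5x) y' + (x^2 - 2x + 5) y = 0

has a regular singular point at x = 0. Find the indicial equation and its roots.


Divide by x^2 to reach normal form y'' + P_1(x) y' + P_2(x) y = 0 with P_1(x) = -3 - 5/x and P_2(x) = 1 - 2/x + 5/x^2.
x = 0 is a singular point because the y'-coefficient -3 - 5/x has a pole at x = 0 and the y-coefficient 1 - 2/x + 5/x^2 has a pole at x = 0.
It is a regular singular point because x P_1(x) = p(x) = -3x - 5 and x^2 P_2(x) = q(x) = x^2 - 2x + 5 are polynomials, hence analytic at x = 0.
p(0) = -5,  q(0) = 5.
Indicial equation: r(r-1) + p(0) r + q(0) = 0, i.e. r^2 + (p(0) - 1) r + q(0) = 0, i.e. r^2 - 6 r + 5 = 0.
Discriminant: (-6)^2 - 4(5) = 16, so r = (6 ± 4)/2.
Solving: r_1 = 5, r_2 = 1.

indicial: r^2 - 6 r + 5 = 0; roots r_1 = 5, r_2 = 1


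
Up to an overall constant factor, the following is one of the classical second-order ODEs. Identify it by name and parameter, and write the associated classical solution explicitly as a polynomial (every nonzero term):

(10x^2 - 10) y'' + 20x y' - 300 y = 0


All three coefficients share the factor -10; dividing through by -10 gives  (1 - x^2) y'' - 2x y' + 30 y = 0.
This matches the Legendre equation (1 - x^2) y'' - 2x y' + n(n+1) y = 0 (note the -2x y' term) with n(n+1) = 30, so n = 5; the polynomial solution is P_5(x).
With y = sum_k a_k x^k, matching x^k gives (k+2)(k+1) a_{k+2} = [k(k+1) - n(n+1)] a_k = (k - 5)(k + 6) a_k. The right side vanishes at k = 5, so the series with the parity of 5 terminates at degree 5.
Standard normalization (P_n(1) = 1): leading coefficient (2n)!/(2^n (n!)^2) = 3628800/(32*14400) = 63/8, so a_5 = 63/8. Work downward with a_k = (k+1)(k+2) a_{k+2} / ((k - 5)(k + 6)):
  a_3 = (4)(5)(63/8) / ((3 - 5)(3 + 6)) = (315/2)/(-18) = -35/4
  a_1 = (2)(3)(-35/4) / ((1 - 5)(1 + 6)) = (-105/2)/(-28) = 15/8
Hence P_5(x) = 63 x^5/8 - 35 x^3/4 + 15 x/8.

P_5(x); series = 63 x^5/8 - 35 x^3/4 + 15 x/8


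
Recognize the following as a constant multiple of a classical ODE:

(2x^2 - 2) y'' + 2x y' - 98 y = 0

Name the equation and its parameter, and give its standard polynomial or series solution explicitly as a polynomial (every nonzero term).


All three coefficients share the factor -2; dividing through by -2 gives  (1 - x^2) y'' - x y' + 49 y = 0.
This matches the Chebyshev equation (1 - x^2) y'' - x y' + n^2 y = 0 (note the -x y' term, not -2x y') with n^2 = 49, so n = 7; the polynomial solution is T_7(x).
With y = sum_k a_k x^k, matching x^k gives (k+2)(k+1) a_{k+2} = (k^2 - n^2) a_k = (k - 7)(k + 7) a_k. The right side vanishes at k = 7, so the series with the parity of 7 terminates at degree 7.
Standard normalization: leading coefficient of T_n is 2^(n-1), so a_7 = 2^6 = 64. Work downward with a_k = (k+1)(k+2) a_{k+2} / ((k - 7)(k + 7)):
  a_5 = (6)(7)(64) / ((5 - 7)(5 + 7)) = 2688/(-24) = -112
  a_3 = (4)(5)(-112) / ((3 - 7)(3 + 7)) = -2240/(-40) = 56
  a_1 = (2)(3)(56) / ((1 - 7)(1 + 7)) = 336/(-48) = -7
Hence T_7(x) = 64 x^7 - 112 x^5 + 56 x^3 - 7 x.

T_7(x); series = 64 x^7 - 112 x^5 + 56 x^3 - 7 x


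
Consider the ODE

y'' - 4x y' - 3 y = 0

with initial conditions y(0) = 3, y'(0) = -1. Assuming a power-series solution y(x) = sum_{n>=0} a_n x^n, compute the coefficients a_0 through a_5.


Ansatz: y(x) = sum_{n>=0} a_n x^n, so y'(x) = sum_{n>=1} n a_n x^(n-1) and y''(x) = sum_{n>=2} n(n-1) a_n x^(n-2).
Substitute into P(x) y'' + Q(x) y' + R(x) y = 0 with P(x) = 1, Q(x) = -4x, R(x) = -3, and match powers of x.
Initial conditions: a_0 = 3, a_1 = -1.
Setting the coefficient of each power of x to zero and solving order by order (substituting the coefficients already found):
  x^0: 2 a_2 - 3 a_0 = 0  ->  2 a_2 = 3 a_0 = 9  ->  a_2 = 9/2
  x^1: 6 a_3 - 7 a_1 = 0  ->  6 a_3 = 7 a_1 = -7  ->  a_3 = -7/6
  x^2: 12 a_4 - 11 a_2 = 0  ->  12 a_4 = 11 a_2 = 99/2  ->  a_4 = 33/8
  x^3: 20 a_5 - 15 a_3 = 0  ->  20 a_5 = 15 a_3 = -35/2  ->  a_5 = -7/8
Truncated series: y(x) = 3 - x + (9/2) x^2 - (7/6) x^3 + (33/8) x^4 - (7/8) x^5 + O(x^6).

a_0 = 3; a_1 = -1; a_2 = 9/2; a_3 = -7/6; a_4 = 33/8; a_5 = -7/8


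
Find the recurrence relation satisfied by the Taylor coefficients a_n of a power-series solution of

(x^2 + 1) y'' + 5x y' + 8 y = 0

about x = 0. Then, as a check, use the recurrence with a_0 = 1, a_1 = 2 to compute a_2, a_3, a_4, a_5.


Substitute y = sum_n a_n x^n.
(1 + 1 x^2) y'' contributes (n+2)(n+1) a_{n+2} + n(n-1) a_n at x^n.
5 x y'(x) contributes 5 n a_n at x^n.
8 y(x) contributes 8 a_n at x^n.
Matching x^n: (n+2)(n+1) a_{n+2} + (n(n-1) + 5 n + 8) a_n = 0.
Thus a_{n+2} = (-n(n-1) - 5 n - 8) / ((n+1)(n+2)) * a_n.

Check with a_0 = 1, a_1 = 2 (apply the recurrence for n = 0, 1, 2, 3): a_0 = 1, a_1 = 2, a_2 = -4, a_3 = -13/3, a_4 = 20/3, a_5 = 377/60.

a_(n+2) = (-n(n-1) - 5 n - 8) / ((n+1)(n+2)) * a_n; check: a_0 = 1, a_1 = 2, a_2 = -4, a_3 = -13/3, a_4 = 20/3, a_5 = 377/60


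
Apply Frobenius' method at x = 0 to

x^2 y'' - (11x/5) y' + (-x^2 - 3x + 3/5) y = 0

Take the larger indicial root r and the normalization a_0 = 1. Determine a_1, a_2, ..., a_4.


Write in Frobenius form y'' + (p(x)/x) y' + (q(x)/x^2) y = 0:
  p(x) = -11/5,  q(x) = -x^2 - 3x + 3/5.
Indicial equation: r(r-1) + (-11/5) r + (3/5) = 0 -> roots r_1 = 3, r_2 = 1/5.
Take r = r_1 = 3. Let y(x) = x^r sum_{n>=0} a_n x^n with a_0 = 1.
Substitute y = x^r sum a_n x^n and match x^{r+n}. The recurrence is
  D(n) a_n - 3 a_{n-1} - 1 a_{n-2} = 0,  where D(n) = (r+n)(r+n-1) + (-11/5)(r+n) + (3/5).
  a_n = [3 a_{n-1} + 1 a_{n-2}] / D(n).
Since the indicial polynomial factors as (r - r_1)(r - r_2), D(n) = (r_1 + n - r_1)(r_1 + n - r_2) = n(n + 14/5).
Evaluating step by step (a_0 = 1):
  n = 1: D(1) = 1(1 + 14/5) = 19/5; numerator = 3(1) = 3; a_1 = (3)/(19/5) = 15/19
  n = 2: D(2) = 2(2 + 14/5) = 48/5; numerator = 3(15/19) + 1(1) = 64/19; a_2 = (64/19)/(48/5) = 20/57
  n = 3: D(3) = 3(3 + 14/5) = 87/5; numerator = 3(20/57) + 1(15/19) = 35/19; a_3 = (35/19)/(87/5) = 175/1653
  n = 4: D(4) = 4(4 + 14/5) = 136/5; numerator = 3(175/1653) + 1(20/57) = 1105/1653; a_4 = (1105/1653)/(136/5) = 325/13224

r = 3; a_0 = 1; a_1 = 15/19; a_2 = 20/57; a_3 = 175/1653; a_4 = 325/13224


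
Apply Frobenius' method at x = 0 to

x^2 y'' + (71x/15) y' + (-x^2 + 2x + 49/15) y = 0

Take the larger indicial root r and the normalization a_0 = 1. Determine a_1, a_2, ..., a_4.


Write in Frobenius form y'' + (p(x)/x) y' + (q(x)/x^2) y = 0:
  p(x) = 71/15,  q(x) = -x^2 + 2x + 49/15.
Indicial equation: r(r-1) + (71/15) r + (49/15) = 0 -> roots r_1 = -7/5, r_2 = -7/3.
Take r = r_1 = -7/5. Let y(x) = x^r sum_{n>=0} a_n x^n with a_0 = 1.
Substitute y = x^r sum a_n x^n and match x^{r+n}. The recurrence is
  D(n) a_n + 2 a_{n-1} - 1 a_{n-2} = 0,  where D(n) = (r+n)(r+n-1) + (71/15)(r+n) + (49/15).
  a_n = [-2 a_{n-1} + 1 a_{n-2}] / D(n).
Since the indicial polynomial factors as (r - r_1)(r - r_2), D(n) = (r_1 + n - r_1)(r_1 + n - r_2) = n(n + 14/15).
Evaluating step by step (a_0 = 1):
  n = 1: D(1) = 1(1 + 14/15) = 29/15; numerator = -2(1) = -2; a_1 = (-2)/(29/15) = -30/29
  n = 2: D(2) = 2(2 + 14/15) = 88/15; numerator = -2(-30/29) + 1(1) = 89/29; a_2 = (89/29)/(88/15) = 1335/2552
  n = 3: D(3) = 3(3 + 14/15) = 59/5; numerator = -2(1335/2552) + 1(-30/29) = -2655/1276; a_3 = (-2655/1276)/(59/5) = -225/1276
  n = 4: D(4) = 4(4 + 14/15) = 296/15; numerator = -2(-225/1276) + 1(1335/2552) = 2235/2552; a_4 = (2235/2552)/(296/15) = 33525/755392

r = -7/5; a_0 = 1; a_1 = -30/29; a_2 = 1335/2552; a_3 = -225/1276; a_4 = 33525/755392


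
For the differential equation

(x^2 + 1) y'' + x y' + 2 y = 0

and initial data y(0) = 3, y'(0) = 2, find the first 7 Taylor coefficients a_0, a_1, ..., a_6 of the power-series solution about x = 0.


Ansatz: y(x) = sum_{n>=0} a_n x^n, so y'(x) = sum_{n>=1} n a_n x^(n-1) and y''(x) = sum_{n>=2} n(n-1) a_n x^(n-2).
Substitute into P(x) y'' + Q(x) y' + R(x) y = 0 with P(x) = x^2 + 1, Q(x) = x, R(x) = 2, and match powers of x.
Initial conditions: a_0 = 3, a_1 = 2.
Setting the coefficient of each power of x to zero and solving order by order (substituting the coefficients already found):
  x^0: 2 a_2 + 2 a_0 = 0  ->  2 a_2 = -2 a_0 = -6  ->  a_2 = -3
  x^1: 6 a_3 + 3 a_1 = 0  ->  6 a_3 = -3 a_1 = -6  ->  a_3 = -1
  x^2: 12 a_4 + 6 a_2 = 0  ->  12 a_4 = -6 a_2 = 18  ->  a_4 = 3/2
  x^3: 20 a_5 + 11 a_3 = 0  ->  20 a_5 = -11 a_3 = 11  ->  a_5 = 11/20
  x^4: 30 a_6 + 18 a_4 = 0  ->  30 a_6 = -18 a_4 = -27  ->  a_6 = -9/10
Truncated series: y(x) = 3 + 2 x - 3 x^2 - x^3 + (3/2) x^4 + (11/20) x^5 - (9/10) x^6 + O(x^7).

a_0 = 3; a_1 = 2; a_2 = -3; a_3 = -1; a_4 = 3/2; a_5 = 11/20; a_6 = -9/10


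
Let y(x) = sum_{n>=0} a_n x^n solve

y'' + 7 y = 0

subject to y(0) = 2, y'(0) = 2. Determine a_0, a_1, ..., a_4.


Ansatz: y(x) = sum_{n>=0} a_n x^n, so y'(x) = sum_{n>=1} n a_n x^(n-1) and y''(x) = sum_{n>=2} n(n-1) a_n x^(n-2).
Substitute into P(x) y'' + Q(x) y' + R(x) y = 0 with P(x) = 1, Q(x) = 0, R(x) = 7, and match powers of x.
Initial conditions: a_0 = 2, a_1 = 2.
Setting the coefficient of each power of x to zero and solving order by order (substituting the coefficients already found):
  x^0: 2 a_2 + 7 a_0 = 0  ->  2 a_2 = -7 a_0 = -14  ->  a_2 = -7
  x^1: 6 a_3 + 7 a_1 = 0  ->  6 a_3 = -7 a_1 = -14  ->  a_3 = -7/3
  x^2: 12 a_4 + 7 a_2 = 0  ->  12 a_4 = -7 a_2 = 49  ->  a_4 = 49/12
Truncated series: y(x) = 2 + 2 x - 7 x^2 - (7/3) x^3 + (49/12) x^4 + O(x^5).

a_0 = 2; a_1 = 2; a_2 = -7; a_3 = -7/3; a_4 = 49/12


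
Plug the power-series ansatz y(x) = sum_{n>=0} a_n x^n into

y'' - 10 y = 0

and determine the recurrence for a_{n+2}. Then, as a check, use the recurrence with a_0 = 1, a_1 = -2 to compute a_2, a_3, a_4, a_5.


Substitute y = sum_n a_n x^n into y'' + (const) y = 0.
y''(x) = sum_{n>=0} (n+2)(n+1) a_{n+2} x^n.
The ODE becomes sum_n [(n+2)(n+1) a_{n+2} - 10 a_n] x^n = 0.
Setting each coefficient to zero gives the recurrence:
  (n+2)(n+1) a_{n+2} - 10 a_n = 0,
  a_{n+2} = 10 / ((n+1)(n+2)) a_n.

Check with a_0 = 1, a_1 = -2 (apply the recurrence for n = 0, 1, 2, 3): a_0 = 1, a_1 = -2, a_2 = 5, a_3 = -10/3, a_4 = 25/6, a_5 = -5/3.

a_{n+2} = 10/((n+1)(n+2)) * a_n; check: a_0 = 1, a_1 = -2, a_2 = 5, a_3 = -10/3, a_4 = 25/6, a_5 = -5/3


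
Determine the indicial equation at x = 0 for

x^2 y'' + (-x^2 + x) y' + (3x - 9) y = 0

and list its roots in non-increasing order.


Divide by x^2 to reach normal form y'' + P_1(x) y' + P_2(x) y = 0 with P_1(x) = -1 + 1/x and P_2(x) = 3/x - 9/x^2.
x = 0 is a singular point because the y'-coefficient -1 + 1/x has a pole at x = 0 and the y-coefficient 3/x - 9/x^2 has a pole at x = 0.
It is a regular singular point because x P_1(x) = p(x) = 1 - x and x^2 P_2(x) = q(x) = 3x - 9 are polynomials, hence analytic at x = 0.
p(0) = 1,  q(0) = -9.
Indicial equation: r(r-1) + p(0) r + q(0) = 0, i.e. r^2 + (p(0) - 1) r + q(0) = 0, i.e. r^2 - 9 = 0.
Discriminant: (0)^2 - 4(-9) = 36, so r = (0 ± 6)/2.
Solving: r_1 = 3, r_2 = -3.

indicial: r^2 - 9 = 0; roots r_1 = 3, r_2 = -3


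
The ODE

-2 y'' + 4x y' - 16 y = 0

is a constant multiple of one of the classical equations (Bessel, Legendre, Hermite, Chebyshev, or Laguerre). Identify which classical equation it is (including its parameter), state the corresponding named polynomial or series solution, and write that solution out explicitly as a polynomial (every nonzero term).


All three coefficients share the factor -2; dividing through by -2 gives  y'' - 2x y' + 8 y = 0.
This matches the Hermite equation y'' - 2x y' + 2n y = 0 with 2n = 8, so n = 4; the polynomial solution is H_4(x).
With y = sum_k a_k x^k, matching x^k gives (k+2)(k+1) a_{k+2} = 2(k - n) a_k = 2(k - 4) a_k. The right side vanishes at k = 4, so the series with the parity of 4 terminates at degree 4.
Standard normalization: leading coefficient of H_n is 2^n, so a_4 = 2^4 = 16. Work downward with a_k = (k+1)(k+2) a_{k+2} / (2(k - n)):
  a_2 = (3)(4)(16) / (2(2 - 4)) = 192/(-4) = -48
  a_0 = (1)(2)(-48) / (2(0 - 4)) = -96/(-8) = 12
Hence H_4(x) = 16 x^4 - 48 x^2 + 12.

H_4(x); series = 16 x^4 - 48 x^2 + 12


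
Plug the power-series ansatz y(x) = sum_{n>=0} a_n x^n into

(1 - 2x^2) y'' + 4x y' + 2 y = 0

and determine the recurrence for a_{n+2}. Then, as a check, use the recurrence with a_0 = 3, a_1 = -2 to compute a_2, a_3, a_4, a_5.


Substitute y = sum_n a_n x^n.
(1 - 2 x^2) y'' contributes (n+2)(n+1) a_{n+2} - 2 n(n-1) a_n at x^n.
4 x y'(x) contributes 4 n a_n at x^n.
2 y(x) contributes 2 a_n at x^n.
Matching x^n: (n+2)(n+1) a_{n+2} + (-2 n(n-1) + 4 n + 2) a_n = 0.
Thus a_{n+2} = (2 n(n-1) - 4 n - 2) / ((n+1)(n+2)) * a_n.

Check with a_0 = 3, a_1 = -2 (apply the recurrence for n = 0, 1, 2, 3): a_0 = 3, a_1 = -2, a_2 = -3, a_3 = 2, a_4 = 3/2, a_5 = -1/5.

a_(n+2) = (2 n(n-1) - 4 n - 2) / ((n+1)(n+2)) * a_n; check: a_0 = 3, a_1 = -2, a_2 = -3, a_3 = 2, a_4 = 3/2, a_5 = -1/5


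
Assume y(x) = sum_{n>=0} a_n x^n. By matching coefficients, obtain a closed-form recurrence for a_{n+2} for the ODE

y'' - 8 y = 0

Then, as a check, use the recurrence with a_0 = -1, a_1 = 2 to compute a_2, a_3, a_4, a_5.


Substitute y = sum_n a_n x^n into y'' + (const) y = 0.
y''(x) = sum_{n>=0} (n+2)(n+1) a_{n+2} x^n.
The ODE becomes sum_n [(n+2)(n+1) a_{n+2} - 8 a_n] x^n = 0.
Setting each coefficient to zero gives the recurrence:
  (n+2)(n+1) a_{n+2} - 8 a_n = 0,
  a_{n+2} = 8 / ((n+1)(n+2)) a_n.

Check with a_0 = -1, a_1 = 2 (apply the recurrence for n = 0, 1, 2, 3): a_0 = -1, a_1 = 2, a_2 = -4, a_3 = 8/3, a_4 = -8/3, a_5 = 16/15.

a_{n+2} = 8/((n+1)(n+2)) * a_n; check: a_0 = -1, a_1 = 2, a_2 = -4, a_3 = 8/3, a_4 = -8/3, a_5 = 16/15


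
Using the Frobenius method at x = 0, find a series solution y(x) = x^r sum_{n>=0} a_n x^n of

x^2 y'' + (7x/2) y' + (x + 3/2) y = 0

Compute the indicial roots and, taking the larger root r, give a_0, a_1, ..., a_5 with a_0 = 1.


Write in Frobenius form y'' + (p(x)/x) y' + (q(x)/x^2) y = 0:
  p(x) = 7/2,  q(x) = x + 3/2.
Indicial equation: r(r-1) + (7/2) r + (3/2) = 0 -> roots r_1 = -1, r_2 = -3/2.
Take r = r_1 = -1. Let y(x) = x^r sum_{n>=0} a_n x^n with a_0 = 1.
Substitute y = x^r sum a_n x^n and match x^{r+n}. The recurrence is
  D(n) a_n + 1 a_{n-1} = 0,  where D(n) = (r+n)(r+n-1) + (7/2)(r+n) + (3/2).
  a_n = -1 / D(n) * a_{n-1}.
Since the indicial polynomial factors as (r - r_1)(r - r_2), D(n) = (r_1 + n - r_1)(r_1 + n - r_2) = n(n + 1/2).
Evaluating step by step (a_0 = 1):
  n = 1: D(1) = 1(1 + 1/2) = 3/2; numerator = -1(1) = -1; a_1 = (-1)/(3/2) = -2/3
  n = 2: D(2) = 2(2 + 1/2) = 5; numerator = -1(-2/3) = 2/3; a_2 = (2/3)/(5) = 2/15
  n = 3: D(3) = 3(3 + 1/2) = 21/2; numerator = -1(2/15) = -2/15; a_3 = (-2/15)/(21/2) = -4/315
  n = 4: D(4) = 4(4 + 1/2) = 18; numerator = -1(-4/315) = 4/315; a_4 = (4/315)/(18) = 2/2835
  n = 5: D(5) = 5(5 + 1/2) = 55/2; numerator = -1(2/2835) = -2/2835; a_5 = (-2/2835)/(55/2) = -4/155925

r = -1; a_0 = 1; a_1 = -2/3; a_2 = 2/15; a_3 = -4/315; a_4 = 2/2835; a_5 = -4/155925


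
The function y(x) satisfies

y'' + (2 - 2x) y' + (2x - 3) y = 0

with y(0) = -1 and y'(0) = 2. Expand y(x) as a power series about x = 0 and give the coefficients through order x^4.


Ansatz: y(x) = sum_{n>=0} a_n x^n, so y'(x) = sum_{n>=1} n a_n x^(n-1) and y''(x) = sum_{n>=2} n(n-1) a_n x^(n-2).
Substitute into P(x) y'' + Q(x) y' + R(x) y = 0 with P(x) = 1, Q(x) = 2 - 2x, R(x) = 2x - 3, and match powers of x.
Initial conditions: a_0 = -1, a_1 = 2.
Setting the coefficient of each power of x to zero and solving order by order (substituting the coefficients already found):
  x^0: 2 a_2 + 2 a_1 - 3 a_0 = 0  ->  2 a_2 = -2 a_1 + 3 a_0 = -7  ->  a_2 = -7/2
  x^1: 6 a_3 + 4 a_2 - 5 a_1 + 2 a_0 = 0  ->  6 a_3 = -4 a_2 + 5 a_1 - 2 a_0 = 26  ->  a_3 = 13/3
  x^2: 12 a_4 + 6 a_3 - 7 a_2 + 2 a_1 = 0  ->  12 a_4 = -6 a_3 + 7 a_2 - 2 a_1 = -109/2  ->  a_4 = -109/24
Truncated series: y(x) = -1 + 2 x - (7/2) x^2 + (13/3) x^3 - (109/24) x^4 + O(x^5).

a_0 = -1; a_1 = 2; a_2 = -7/2; a_3 = 13/3; a_4 = -109/24


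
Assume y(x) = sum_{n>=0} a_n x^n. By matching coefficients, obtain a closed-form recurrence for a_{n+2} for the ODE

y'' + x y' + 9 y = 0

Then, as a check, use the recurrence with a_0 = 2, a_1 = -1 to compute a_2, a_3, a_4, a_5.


Substitute y = sum_n a_n x^n.
y''(x) has coefficient (n+2)(n+1) a_{n+2} at x^n;
x y'(x) has coefficient n a_n at x^n (shift);
9 y(x) has coefficient 9 a_n at x^n.
Matching x^n: (n+2)(n+1) a_{n+2} + (n + 9) a_n = 0.
Thus a_{n+2} = (-n - 9) / ((n+1)(n+2)) * a_n.

Check with a_0 = 2, a_1 = -1 (apply the recurrence for n = 0, 1, 2, 3): a_0 = 2, a_1 = -1, a_2 = -9, a_3 = 5/3, a_4 = 33/4, a_5 = -1.

a_(n+2) = (-n - 9) / ((n+1)(n+2)) * a_n; check: a_0 = 2, a_1 = -1, a_2 = -9, a_3 = 5/3, a_4 = 33/4, a_5 = -1


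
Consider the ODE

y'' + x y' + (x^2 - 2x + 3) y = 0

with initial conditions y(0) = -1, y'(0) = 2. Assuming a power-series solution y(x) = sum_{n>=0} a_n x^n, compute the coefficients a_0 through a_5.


Ansatz: y(x) = sum_{n>=0} a_n x^n, so y'(x) = sum_{n>=1} n a_n x^(n-1) and y''(x) = sum_{n>=2} n(n-1) a_n x^(n-2).
Substitute into P(x) y'' + Q(x) y' + R(x) y = 0 with P(x) = 1, Q(x) = x, R(x) = x^2 - 2x + 3, and match powers of x.
Initial conditions: a_0 = -1, a_1 = 2.
Setting the coefficient of each power of x to zero and solving order by order (substituting the coefficients already found):
  x^0: 2 a_2 + 3 a_0 = 0  ->  2 a_2 = -3 a_0 = 3  ->  a_2 = 3/2
  x^1: 6 a_3 + 4 a_1 - 2 a_0 = 0  ->  6 a_3 = -4 a_1 + 2 a_0 = -10  ->  a_3 = -5/3
  x^2: 12 a_4 + 5 a_2 - 2 a_1 + a_0 = 0  ->  12 a_4 = -5 a_2 + 2 a_1 - a_0 = -5/2  ->  a_4 = -5/24
  x^3: 20 a_5 + 6 a_3 - 2 a_2 + a_1 = 0  ->  20 a_5 = -6 a_3 + 2 a_2 - a_1 = 11  ->  a_5 = 11/20
Truncated series: y(x) = -1 + 2 x + (3/2) x^2 - (5/3) x^3 - (5/24) x^4 + (11/20) x^5 + O(x^6).

a_0 = -1; a_1 = 2; a_2 = 3/2; a_3 = -5/3; a_4 = -5/24; a_5 = 11/20


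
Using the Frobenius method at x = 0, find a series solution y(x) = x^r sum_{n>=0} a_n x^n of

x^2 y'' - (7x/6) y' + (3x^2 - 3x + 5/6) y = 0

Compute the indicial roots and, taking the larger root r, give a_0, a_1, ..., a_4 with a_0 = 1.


Write in Frobenius form y'' + (p(x)/x) y' + (q(x)/x^2) y = 0:
  p(x) = -7/6,  q(x) = 3x^2 - 3x + 5/6.
Indicial equation: r(r-1) + (-7/6) r + (5/6) = 0 -> roots r_1 = 5/3, r_2 = 1/2.
Take r = r_1 = 5/3. Let y(x) = x^r sum_{n>=0} a_n x^n with a_0 = 1.
Substitute y = x^r sum a_n x^n and match x^{r+n}. The recurrence is
  D(n) a_n - 3 a_{n-1} + 3 a_{n-2} = 0,  where D(n) = (r+n)(r+n-1) + (-7/6)(r+n) + (5/6).
  a_n = [3 a_{n-1} - 3 a_{n-2}] / D(n).
Since the indicial polynomial factors as (r - r_1)(r - r_2), D(n) = (r_1 + n - r_1)(r_1 + n - r_2) = n(n + 7/6).
Evaluating step by step (a_0 = 1):
  n = 1: D(1) = 1(1 + 7/6) = 13/6; numerator = 3(1) = 3; a_1 = (3)/(13/6) = 18/13
  n = 2: D(2) = 2(2 + 7/6) = 19/3; numerator = 3(18/13) - 3(1) = 15/13; a_2 = (15/13)/(19/3) = 45/247
  n = 3: D(3) = 3(3 + 7/6) = 25/2; numerator = 3(45/247) - 3(18/13) = -891/247; a_3 = (-891/247)/(25/2) = -1782/6175
  n = 4: D(4) = 4(4 + 7/6) = 62/3; numerator = 3(-1782/6175) - 3(45/247) = -459/325; a_4 = (-459/325)/(62/3) = -1377/20150

r = 5/3; a_0 = 1; a_1 = 18/13; a_2 = 45/247; a_3 = -1782/6175; a_4 = -1377/20150


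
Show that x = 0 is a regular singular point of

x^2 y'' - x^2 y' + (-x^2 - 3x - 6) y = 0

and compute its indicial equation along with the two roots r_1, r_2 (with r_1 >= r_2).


Divide by x^2 to reach normal form y'' + P_1(x) y' + P_2(x) y = 0 with P_1(x) = -1 and P_2(x) = -1 - 3/x - 6/x^2.
x = 0 is a singular point because the y-coefficient -1 - 3/x - 6/x^2 has a pole at x = 0.
It is a regular singular point because x P_1(x) = p(x) = -x and x^2 P_2(x) = q(x) = -x^2 - 3x - 6 are polynomials, hence analytic at x = 0.
p(0) = 0,  q(0) = -6.
Indicial equation: r(r-1) + p(0) r + q(0) = 0, i.e. r^2 + (p(0) - 1) r + q(0) = 0, i.e. r^2 - 1 r - 6 = 0.
Discriminant: (-1)^2 - 4(-6) = 25, so r = (1 ± 5)/2.
Solving: r_1 = 3, r_2 = -2.

indicial: r^2 - 1 r - 6 = 0; roots r_1 = 3, r_2 = -2


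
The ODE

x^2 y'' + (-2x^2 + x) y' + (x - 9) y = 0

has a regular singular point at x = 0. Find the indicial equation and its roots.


Divide by x^2 to reach normal form y'' + P_1(x) y' + P_2(x) y = 0 with P_1(x) = -2 + 1/x and P_2(x) = 1/x - 9/x^2.
x = 0 is a singular point because the y'-coefficient -2 + 1/x has a pole at x = 0 and the y-coefficient 1/x - 9/x^2 has a pole at x = 0.
It is a regular singular point because x P_1(x) = p(x) = 1 - 2x and x^2 P_2(x) = q(x) = x - 9 are polynomials, hence analytic at x = 0.
p(0) = 1,  q(0) = -9.
Indicial equation: r(r-1) + p(0) r + q(0) = 0, i.e. r^2 + (p(0) - 1) r + q(0) = 0, i.e. r^2 - 9 = 0.
Discriminant: (0)^2 - 4(-9) = 36, so r = (0 ± 6)/2.
Solving: r_1 = 3, r_2 = -3.

indicial: r^2 - 9 = 0; roots r_1 = 3, r_2 = -3


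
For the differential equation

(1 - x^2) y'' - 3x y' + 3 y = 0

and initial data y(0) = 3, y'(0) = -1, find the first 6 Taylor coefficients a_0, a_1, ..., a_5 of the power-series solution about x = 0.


Ansatz: y(x) = sum_{n>=0} a_n x^n, so y'(x) = sum_{n>=1} n a_n x^(n-1) and y''(x) = sum_{n>=2} n(n-1) a_n x^(n-2).
Substitute into P(x) y'' + Q(x) y' + R(x) y = 0 with P(x) = 1 - x^2, Q(x) = -3x, R(x) = 3, and match powers of x.
Initial conditions: a_0 = 3, a_1 = -1.
Setting the coefficient of each power of x to zero and solving order by order (substituting the coefficients already found):
  x^0: 2 a_2 + 3 a_0 = 0  ->  2 a_2 = -3 a_0 = -9  ->  a_2 = -9/2
  x^1: 6 a_3 = 0  ->  a_3 = 0
  x^2: 12 a_4 - 5 a_2 = 0  ->  12 a_4 = 5 a_2 = -45/2  ->  a_4 = -15/8
  x^3: 20 a_5 - 12 a_3 = 0  ->  20 a_5 = 12 a_3 = 0  ->  a_5 = 0
Truncated series: y(x) = 3 - x - (9/2) x^2 - (15/8) x^4 + O(x^6).

a_0 = 3; a_1 = -1; a_2 = -9/2; a_3 = 0; a_4 = -15/8; a_5 = 0


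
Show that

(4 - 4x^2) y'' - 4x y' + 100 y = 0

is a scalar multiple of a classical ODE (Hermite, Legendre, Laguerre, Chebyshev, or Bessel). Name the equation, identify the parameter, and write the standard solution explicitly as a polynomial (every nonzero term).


All three coefficients share the factor 4; dividing through by 4 gives  (1 - x^2) y'' - x y' + 25 y = 0.
This matches the Chebyshev equation (1 - x^2) y'' - x y' + n^2 y = 0 (note the -x y' term, not -2x y') with n^2 = 25, so n = 5; the polynomial solution is T_5(x).
With y = sum_k a_k x^k, matching x^k gives (k+2)(k+1) a_{k+2} = (k^2 - n^2) a_k = (k - 5)(k + 5) a_k. The right side vanishes at k = 5, so the series with the parity of 5 terminates at degree 5.
Standard normalization: leading coefficient of T_n is 2^(n-1), so a_5 = 2^4 = 16. Work downward with a_k = (k+1)(k+2) a_{k+2} / ((k - 5)(k + 5)):
  a_3 = (4)(5)(16) / ((3 - 5)(3 + 5)) = 320/(-16) = -20
  a_1 = (2)(3)(-20) / ((1 - 5)(1 + 5)) = -120/(-24) = 5
Hence T_5(x) = 16 x^5 - 20 x^3 + 5 x.

T_5(x); series = 16 x^5 - 20 x^3 + 5 x


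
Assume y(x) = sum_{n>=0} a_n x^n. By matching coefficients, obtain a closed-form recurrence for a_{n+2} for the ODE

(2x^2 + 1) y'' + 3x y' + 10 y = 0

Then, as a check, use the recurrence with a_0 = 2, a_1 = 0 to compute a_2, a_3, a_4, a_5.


Substitute y = sum_n a_n x^n.
(1 + 2 x^2) y'' contributes (n+2)(n+1) a_{n+2} + 2 n(n-1) a_n at x^n.
3 x y'(x) contributes 3 n a_n at x^n.
10 y(x) contributes 10 a_n at x^n.
Matching x^n: (n+2)(n+1) a_{n+2} + (2 n(n-1) + 3 n + 10) a_n = 0.
Thus a_{n+2} = (-2 n(n-1) - 3 n - 10) / ((n+1)(n+2)) * a_n.

Check with a_0 = 2, a_1 = 0 (apply the recurrence for n = 0, 1, 2, 3): a_0 = 2, a_1 = 0, a_2 = -10, a_3 = 0, a_4 = 50/3, a_5 = 0.

a_(n+2) = (-2 n(n-1) - 3 n - 10) / ((n+1)(n+2)) * a_n; check: a_0 = 2, a_1 = 0, a_2 = -10, a_3 = 0, a_4 = 50/3, a_5 = 0


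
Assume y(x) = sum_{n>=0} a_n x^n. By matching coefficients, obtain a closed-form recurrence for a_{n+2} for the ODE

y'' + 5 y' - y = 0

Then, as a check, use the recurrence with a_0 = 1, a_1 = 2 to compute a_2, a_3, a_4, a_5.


Substitute y = sum_n a_n x^n.
y''(x) has coefficient (n+2)(n+1) a_{n+2} at x^n;
5 y'(x) has coefficient 5 (n+1) a_{n+1} at x^n;
-y(x) has coefficient -1 a_n at x^n.
Matching x^n: (n+2)(n+1) a_{n+2} + 5 (n+1) a_{n+1} - 1 a_n = 0.
Thus a_{n+2} = [-5 (n+1) a_{n+1} + 1 a_n] / ((n+1)(n+2)).

Check with a_0 = 1, a_1 = 2 (apply the recurrence for n = 0, 1, 2, 3): a_0 = 1, a_1 = 2, a_2 = -9/2, a_3 = 47/6, a_4 = -61/6, a_5 = 1267/120.

a_(n+2) = [-5 (n+1) a_(n+1) + 1 a_n] / ((n+1)(n+2)); check: a_0 = 1, a_1 = 2, a_2 = -9/2, a_3 = 47/6, a_4 = -61/6, a_5 = 1267/120


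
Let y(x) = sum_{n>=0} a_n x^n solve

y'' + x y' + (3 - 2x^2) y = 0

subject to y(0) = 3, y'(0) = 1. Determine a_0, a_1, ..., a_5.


Ansatz: y(x) = sum_{n>=0} a_n x^n, so y'(x) = sum_{n>=1} n a_n x^(n-1) and y''(x) = sum_{n>=2} n(n-1) a_n x^(n-2).
Substitute into P(x) y'' + Q(x) y' + R(x) y = 0 with P(x) = 1, Q(x) = x, R(x) = 3 - 2x^2, and match powers of x.
Initial conditions: a_0 = 3, a_1 = 1.
Setting the coefficient of each power of x to zero and solving order by order (substituting the coefficients already found):
  x^0: 2 a_2 + 3 a_0 = 0  ->  2 a_2 = -3 a_0 = -9  ->  a_2 = -9/2
  x^1: 6 a_3 + 4 a_1 = 0  ->  6 a_3 = -4 a_1 = -4  ->  a_3 = -2/3
  x^2: 12 a_4 + 5 a_2 - 2 a_0 = 0  ->  12 a_4 = -5 a_2 + 2 a_0 = 57/2  ->  a_4 = 19/8
  x^3: 20 a_5 + 6 a_3 - 2 a_1 = 0  ->  20 a_5 = -6 a_3 + 2 a_1 = 6  ->  a_5 = 3/10
Truncated series: y(x) = 3 + x - (9/2) x^2 - (2/3) x^3 + (19/8) x^4 + (3/10) x^5 + O(x^6).

a_0 = 3; a_1 = 1; a_2 = -9/2; a_3 = -2/3; a_4 = 19/8; a_5 = 3/10


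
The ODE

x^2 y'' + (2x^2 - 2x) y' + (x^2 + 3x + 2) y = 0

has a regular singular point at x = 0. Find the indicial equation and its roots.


Divide by x^2 to reach normal form y'' + P_1(x) y' + P_2(x) y = 0 with P_1(x) = 2 - 2/x and P_2(x) = 1 + 3/x + 2/x^2.
x = 0 is a singular point because the y'-coefficient 2 - 2/x has a pole at x = 0 and the y-coefficient 1 + 3/x + 2/x^2 has a pole at x = 0.
It is a regular singular point because x P_1(x) = p(x) = 2x - 2 and x^2 P_2(x) = q(x) = x^2 + 3x + 2 are polynomials, hence analytic at x = 0.
p(0) = -2,  q(0) = 2.
Indicial equation: r(r-1) + p(0) r + q(0) = 0, i.e. r^2 + (p(0) - 1) r + q(0) = 0, i.e. r^2 - 3 r + 2 = 0.
Discriminant: (-3)^2 - 4(2) = 1, so r = (3 ± 1)/2.
Solving: r_1 = 2, r_2 = 1.

indicial: r^2 - 3 r + 2 = 0; roots r_1 = 2, r_2 = 1


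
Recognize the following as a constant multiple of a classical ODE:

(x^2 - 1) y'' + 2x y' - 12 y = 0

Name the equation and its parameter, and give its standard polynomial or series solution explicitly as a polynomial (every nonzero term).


All three coefficients share the factor -1; dividing through by -1 gives  (1 - x^2) y'' - 2x y' + 12 y = 0.
This matches the Legendre equation (1 - x^2) y'' - 2x y' + n(n+1) y = 0 (note the -2x y' term) with n(n+1) = 12, so n = 3; the polynomial solution is P_3(x).
With y = sum_k a_k x^k, matching x^k gives (k+2)(k+1) a_{k+2} = [k(k+1) - n(n+1)] a_k = (k - 3)(k + 4) a_k. The right side vanishes at k = 3, so the series with the parity of 3 terminates at degree 3.
Standard normalization (P_n(1) = 1): leading coefficient (2n)!/(2^n (n!)^2) = 720/(8*36) = 5/2, so a_3 = 5/2. Work downward with a_k = (k+1)(k+2) a_{k+2} / ((k - 3)(k + 4)):
  a_1 = (2)(3)(5/2) / ((1 - 3)(1 + 4)) = 15/(-10) = -3/2
Hence P_3(x) = 5 x^3/2 - 3 x/2.

P_3(x); series = 5 x^3/2 - 3 x/2


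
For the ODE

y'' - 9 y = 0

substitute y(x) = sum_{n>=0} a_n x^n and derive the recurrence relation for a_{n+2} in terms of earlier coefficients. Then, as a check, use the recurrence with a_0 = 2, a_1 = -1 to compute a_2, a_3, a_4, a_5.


Substitute y = sum_n a_n x^n into y'' + (const) y = 0.
y''(x) = sum_{n>=0} (n+2)(n+1) a_{n+2} x^n.
The ODE becomes sum_n [(n+2)(n+1) a_{n+2} - 9 a_n] x^n = 0.
Setting each coefficient to zero gives the recurrence:
  (n+2)(n+1) a_{n+2} - 9 a_n = 0,
  a_{n+2} = 9 / ((n+1)(n+2)) a_n.

Check with a_0 = 2, a_1 = -1 (apply the recurrence for n = 0, 1, 2, 3): a_0 = 2, a_1 = -1, a_2 = 9, a_3 = -3/2, a_4 = 27/4, a_5 = -27/40.

a_{n+2} = 9/((n+1)(n+2)) * a_n; check: a_0 = 2, a_1 = -1, a_2 = 9, a_3 = -3/2, a_4 = 27/4, a_5 = -27/40
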